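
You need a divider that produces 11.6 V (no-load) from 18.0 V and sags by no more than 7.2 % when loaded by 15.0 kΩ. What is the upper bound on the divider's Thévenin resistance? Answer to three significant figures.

Loading drop = R_th/(R_th + R_L) ≤ 0.0720, so R_th ≤ R_L · ε/(1−ε) = 15.0 kΩ × 0.0720/0.9280 = 1.16 kΩ.
(Any R1, R2 with R2/(R1+R2) = 0.644 and R1‖R2 ≤ 1.16 kΩ will meet the spec.)

R_th ≤ 1.16 kΩ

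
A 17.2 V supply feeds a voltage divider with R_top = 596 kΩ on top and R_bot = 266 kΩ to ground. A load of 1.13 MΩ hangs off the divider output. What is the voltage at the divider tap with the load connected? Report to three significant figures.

The load sits in parallel with R_bot: R_bot‖R_L = (266 × 1130) / (266 + 1130) = 215.3 kΩ.
V_out = 17.2 × 215.3 / (596 + 215.3) = 17.2 × 215.3/811.3 = 4.56 V.

V_out ≈ 4.56 V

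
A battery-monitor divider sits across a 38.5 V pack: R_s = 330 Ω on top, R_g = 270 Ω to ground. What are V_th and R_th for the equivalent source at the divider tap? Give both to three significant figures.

V_th is the open-circuit tap voltage: 38.5 × 270/(330 + 270) = 17.3 V.
With the supply zeroed, R_s and R_g appear in parallel from the tap: R_th = R_s‖R_g = (330 × 270)/600.0 = 148 Ω.

V_th = 17.3 V, R_th = 148 Ω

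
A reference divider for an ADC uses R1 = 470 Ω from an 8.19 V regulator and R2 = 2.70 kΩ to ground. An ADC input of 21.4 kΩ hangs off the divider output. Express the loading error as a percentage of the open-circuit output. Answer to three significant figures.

The divider's output (Thévenin) resistance is R1‖R2 = 400.3 Ω.
Fractional drop under load = R_th/(R_th + R_L) = 400.3 / (400.3 + 21400) = 0.01836.
So the output falls by 1.84 %.

1.84 %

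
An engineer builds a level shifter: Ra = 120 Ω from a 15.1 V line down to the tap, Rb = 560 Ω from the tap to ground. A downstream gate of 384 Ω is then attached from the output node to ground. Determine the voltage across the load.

V_out ≈ 9.89 V

The load sits in parallel with Rb: Rb‖R_L = (560 × 384) / (560 + 384) = 227.8 Ω.
V_out = 15.1 × 227.8 / (120 + 227.8) = 15.1 × 227.8/347.8 = 9.89 V.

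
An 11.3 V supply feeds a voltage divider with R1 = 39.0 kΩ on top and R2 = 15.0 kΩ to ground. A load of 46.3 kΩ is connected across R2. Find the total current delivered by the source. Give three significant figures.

R2‖R_L = 11.33 kΩ, so the source sees R1 + R2‖R_L = 50.33 kΩ.
I = 11.3 V / 50.33 kΩ = 0.225 mA.

I ≈ 0.225 mA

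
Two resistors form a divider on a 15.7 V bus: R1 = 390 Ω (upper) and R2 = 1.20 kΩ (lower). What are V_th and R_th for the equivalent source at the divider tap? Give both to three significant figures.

V_th = 11.8 V, R_th = 294 Ω

V_th is the open-circuit tap voltage: 15.7 × 1200/(390 + 1200) = 11.8 V.
With the supply zeroed, R1 and R2 appear in parallel from the tap: R_th = R1‖R2 = (390 × 1200)/1590 = 294 Ω.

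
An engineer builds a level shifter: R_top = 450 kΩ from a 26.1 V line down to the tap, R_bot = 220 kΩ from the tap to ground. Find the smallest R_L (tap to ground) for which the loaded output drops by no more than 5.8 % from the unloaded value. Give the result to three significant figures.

R_L(min) ≈ 2.40 MΩ

Output resistance R_th = R_top‖R_bot = (450 × 220)/670.0 = 147.8 kΩ.
The fractional drop is R_th/(R_th + R_L); requiring this ≤ 0.0580 gives R_L ≥ R_th(1/0.0580 − 1) = 147.8 × 16.24 = 2.40 MΩ.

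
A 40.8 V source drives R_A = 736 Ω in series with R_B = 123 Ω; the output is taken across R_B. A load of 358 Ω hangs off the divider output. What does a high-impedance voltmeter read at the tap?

The load sits in parallel with R_B: R_B‖R_L = (123 × 358) / (123 + 358) = 91.55 Ω.
V_out = 40.8 × 91.55 / (736 + 91.55) = 40.8 × 91.55/827.5 = 4.51 V.

V_out ≈ 4.51 V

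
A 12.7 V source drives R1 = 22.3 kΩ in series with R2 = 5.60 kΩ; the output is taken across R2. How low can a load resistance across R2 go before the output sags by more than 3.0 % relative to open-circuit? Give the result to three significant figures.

Output resistance R_th = R1‖R2 = (22.3 × 5.60)/27.90 = 4.476 kΩ.
The fractional drop is R_th/(R_th + R_L); requiring this ≤ 0.0300 gives R_L ≥ R_th(1/0.0300 − 1) = 4.476 × 32.33 = 145 kΩ.

R_L(min) ≈ 145 kΩ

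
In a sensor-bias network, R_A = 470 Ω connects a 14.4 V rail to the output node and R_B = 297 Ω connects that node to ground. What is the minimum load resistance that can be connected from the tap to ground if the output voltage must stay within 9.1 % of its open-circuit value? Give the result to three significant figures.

Output resistance R_th = R_A‖R_B = (470 × 297)/767.0 = 182.0 Ω.
The fractional drop is R_th/(R_th + R_L); requiring this ≤ 0.0910 gives R_L ≥ R_th(1/0.0910 − 1) = 182.0 × 9.989 = 1.82 kΩ.

R_L(min) ≈ 1.82 kΩ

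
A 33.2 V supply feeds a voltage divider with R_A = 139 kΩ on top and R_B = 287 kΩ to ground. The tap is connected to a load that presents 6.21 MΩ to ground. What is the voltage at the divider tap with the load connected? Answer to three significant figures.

V_out ≈ 22.0 V

The load sits in parallel with R_B: R_B‖R_L = (287 × 6210) / (287 + 6210) = 274.3 kΩ.
V_out = 33.2 × 274.3 / (139 + 274.3) = 33.2 × 274.3/413.3 = 22.0 V.
(Unloaded it would have been 22.4 V.)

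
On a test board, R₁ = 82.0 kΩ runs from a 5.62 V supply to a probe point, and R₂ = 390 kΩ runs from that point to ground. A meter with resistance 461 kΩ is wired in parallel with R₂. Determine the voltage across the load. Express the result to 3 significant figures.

V_out ≈ 4.05 V

The load sits in parallel with R₂: R₂‖R_L = (390 × 461) / (390 + 461) = 211.3 kΩ.
V_out = 5.62 × 211.3 / (82.0 + 211.3) = 5.62 × 211.3/293.3 = 4.05 V.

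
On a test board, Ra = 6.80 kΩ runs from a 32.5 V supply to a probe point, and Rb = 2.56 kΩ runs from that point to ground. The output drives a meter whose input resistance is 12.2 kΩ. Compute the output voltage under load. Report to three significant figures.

V_out ≈ 7.71 V

The load sits in parallel with Rb: Rb‖R_L = (2.56 × 12.2) / (2.56 + 12.2) = 2.116 kΩ.
V_out = 32.5 × 2.116 / (6.80 + 2.116) = 32.5 × 2.116/8.916 = 7.71 V.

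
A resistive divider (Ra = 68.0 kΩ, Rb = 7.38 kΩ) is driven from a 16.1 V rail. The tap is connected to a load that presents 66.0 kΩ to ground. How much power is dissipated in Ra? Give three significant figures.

P ≈ 3.16 mW

Total resistance from the source is Ra + (Rb‖R_L) = 74.64 kΩ, so I = 16.1/74.64 kΩ = 0.2157 mA.
P = I²·Ra = (0.2157 mA)² × 68.0 kΩ = 3.16 mW.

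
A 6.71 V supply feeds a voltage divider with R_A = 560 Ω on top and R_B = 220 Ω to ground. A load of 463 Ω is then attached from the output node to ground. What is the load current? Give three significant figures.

R_B‖R_L = 149.1 Ω; V_out = 6.71 × 149.1/709.1 = 1.411 V.
I_L = V_out / R_L = 1.411 / 463 Ω = 3.05 mA.

I_L ≈ 3.05 mA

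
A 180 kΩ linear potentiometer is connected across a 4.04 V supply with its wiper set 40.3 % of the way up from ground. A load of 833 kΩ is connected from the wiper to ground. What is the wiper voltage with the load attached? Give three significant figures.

V ≈ 1.55 V

The wiper splits the pot into (1−α)R = 107.5 kΩ above and αR = 72.54 kΩ below.
Lower section ‖ load = 66.73 kΩ.
V_wiper = 4.04 × 66.73/(107.5 + 66.73) = 1.55 V.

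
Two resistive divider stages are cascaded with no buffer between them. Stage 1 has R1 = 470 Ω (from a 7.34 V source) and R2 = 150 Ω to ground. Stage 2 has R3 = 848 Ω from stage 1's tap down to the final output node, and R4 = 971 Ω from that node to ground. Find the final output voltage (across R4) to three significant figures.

Stage 2 presents R3+R4 = 1819 Ω as a load on stage 1's tap.
Stage 1's lower leg becomes R2‖(R3+R4) = 138.6 Ω, so V_mid = 7.34 × 138.6/608.6 = 1.671 V.
Stage 2 is itself unloaded: V_out = V_mid × R4/(R3+R4) = 1.671 × 971/1819 = 0.892 V.

V_out ≈ 0.892 V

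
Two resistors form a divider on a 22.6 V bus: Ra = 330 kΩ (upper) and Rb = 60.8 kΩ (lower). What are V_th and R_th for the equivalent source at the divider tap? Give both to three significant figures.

V_th is the open-circuit tap voltage: 22.6 × 60.8/(330 + 60.8) = 3.52 V.
With the supply zeroed, Ra and Rb appear in parallel from the tap: R_th = Ra‖Rb = (330 × 60.8)/390.8 = 51.3 kΩ.

V_th = 3.52 V, R_th = 51.3 kΩ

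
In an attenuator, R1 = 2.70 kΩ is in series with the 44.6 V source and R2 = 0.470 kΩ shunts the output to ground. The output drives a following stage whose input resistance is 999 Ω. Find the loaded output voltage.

The load sits in parallel with R2: R2‖R_L = (470 × 999) / (470 + 999) = 319.6 Ω.
V_out = 44.6 × 319.6 / (2700 + 319.6) = 44.6 × 319.6/3020 = 4.72 V.

V_out ≈ 4.72 V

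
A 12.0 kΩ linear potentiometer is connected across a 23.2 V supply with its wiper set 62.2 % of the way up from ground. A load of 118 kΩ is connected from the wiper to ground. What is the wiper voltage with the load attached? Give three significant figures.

The wiper splits the pot into (1−α)R = 4.536 kΩ above and αR = 7.464 kΩ below.
Lower section ‖ load = 7.020 kΩ.
V_wiper = 23.2 × 7.020/(4.536 + 7.020) = 14.1 V.

V ≈ 14.1 V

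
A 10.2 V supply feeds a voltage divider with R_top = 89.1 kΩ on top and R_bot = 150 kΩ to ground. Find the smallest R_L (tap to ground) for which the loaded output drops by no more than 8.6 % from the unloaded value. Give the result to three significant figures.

Output resistance R_th = R_top‖R_bot = (89.1 × 150)/239.1 = 55.90 kΩ.
The fractional drop is R_th/(R_th + R_L); requiring this ≤ 0.0860 gives R_L ≥ R_th(1/0.0860 − 1) = 55.90 × 10.63 = 594 kΩ.

R_L(min) ≈ 594 kΩ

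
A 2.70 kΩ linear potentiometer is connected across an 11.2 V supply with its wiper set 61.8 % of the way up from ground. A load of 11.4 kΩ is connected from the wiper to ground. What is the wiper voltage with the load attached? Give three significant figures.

V ≈ 6.56 V

The wiper splits the pot into (1−α)R = 1.031 kΩ above and αR = 1.669 kΩ below.
Lower section ‖ load = 1.456 kΩ.
V_wiper = 11.2 × 1.456/(1.031 + 1.456) = 6.56 V.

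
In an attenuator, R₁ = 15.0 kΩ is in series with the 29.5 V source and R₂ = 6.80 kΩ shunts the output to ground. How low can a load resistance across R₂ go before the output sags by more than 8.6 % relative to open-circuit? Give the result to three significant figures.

Output resistance R_th = R₁‖R₂ = (15.0 × 6.80)/21.80 = 4.679 kΩ.
The fractional drop is R_th/(R_th + R_L); requiring this ≤ 0.0860 gives R_L ≥ R_th(1/0.0860 − 1) = 4.679 × 10.63 = 49.7 kΩ.

R_L(min) ≈ 49.7 kΩ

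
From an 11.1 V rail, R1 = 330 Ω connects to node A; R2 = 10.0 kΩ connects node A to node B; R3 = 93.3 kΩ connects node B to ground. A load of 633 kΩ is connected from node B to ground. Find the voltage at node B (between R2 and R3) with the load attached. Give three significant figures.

V ≈ 9.85 V

At node B, R3 is in parallel with the load: R3‖R_L = 81310 Ω.
Below node A the resistance is R2 + (R3‖R_L) = 91310 Ω, so V_A = 11.1 × 91310/91640 = 11.06 V.
Then V_B = V_A × (R3‖R_L)/(R2 + R3‖R_L) = 11.06 × 81310/91310 = 9.85 V.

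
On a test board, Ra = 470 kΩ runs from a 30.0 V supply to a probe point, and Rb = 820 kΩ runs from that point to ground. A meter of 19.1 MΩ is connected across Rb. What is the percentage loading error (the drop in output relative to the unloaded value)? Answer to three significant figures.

The divider's output (Thévenin) resistance is Ra‖Rb = 298.8 kΩ.
Fractional drop under load = R_th/(R_th + R_L) = 298.8 / (298.8 + 19100) = 0.01540.
So the output falls by 1.54 %.

1.54 %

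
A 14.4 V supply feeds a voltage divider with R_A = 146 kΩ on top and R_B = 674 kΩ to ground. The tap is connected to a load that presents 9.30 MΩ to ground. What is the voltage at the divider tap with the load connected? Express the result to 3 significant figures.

The load sits in parallel with R_B: R_B‖R_L = (674 × 9300) / (674 + 9300) = 628.5 kΩ.
V_out = 14.4 × 628.5 / (146 + 628.5) = 14.4 × 628.5/774.5 = 11.7 V.

V_out ≈ 11.7 V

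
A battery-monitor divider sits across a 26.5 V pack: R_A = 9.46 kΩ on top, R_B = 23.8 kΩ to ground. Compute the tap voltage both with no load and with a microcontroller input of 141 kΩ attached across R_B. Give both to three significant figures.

Open-circuit: V = 26.5 × 23.8/(9.46 + 23.8) = 19.0 V.
With the load, R_B becomes R_B‖R_L = 20.36 kΩ, so V = 26.5 × 20.36/29.82 = 18.1 V.

Unloaded: 19.0 V; loaded: 18.1 V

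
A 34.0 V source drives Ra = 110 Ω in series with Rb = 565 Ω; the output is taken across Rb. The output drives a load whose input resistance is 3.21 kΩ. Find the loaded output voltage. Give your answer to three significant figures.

The load sits in parallel with Rb: Rb‖R_L = (565 × 3210) / (565 + 3210) = 480.4 Ω.
V_out = 34.0 × 480.4 / (110 + 480.4) = 34.0 × 480.4/590.4 = 27.7 V.

V_out ≈ 27.7 V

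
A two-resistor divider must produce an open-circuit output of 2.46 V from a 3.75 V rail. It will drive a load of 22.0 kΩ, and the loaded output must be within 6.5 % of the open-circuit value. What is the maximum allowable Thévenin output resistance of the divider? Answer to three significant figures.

Loading drop = R_th/(R_th + R_L) ≤ 0.0650, so R_th ≤ R_L · ε/(1−ε) = 22.0 kΩ × 0.0650/0.9350 = 1.53 kΩ.

R_th ≤ 1.53 kΩ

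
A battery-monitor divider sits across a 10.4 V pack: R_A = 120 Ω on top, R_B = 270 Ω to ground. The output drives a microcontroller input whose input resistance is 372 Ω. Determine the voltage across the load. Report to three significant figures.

The load sits in parallel with R_B: R_B‖R_L = (270 × 372) / (270 + 372) = 156.4 Ω.
V_out = 10.4 × 156.4 / (120 + 156.4) = 10.4 × 156.4/276.4 = 5.89 V.
(Unloaded it would have been 7.20 V.)

V_out ≈ 5.89 V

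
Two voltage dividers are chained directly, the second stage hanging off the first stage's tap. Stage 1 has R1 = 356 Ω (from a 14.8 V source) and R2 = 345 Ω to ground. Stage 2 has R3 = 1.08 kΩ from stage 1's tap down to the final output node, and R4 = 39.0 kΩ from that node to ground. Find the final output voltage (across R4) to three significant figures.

V_out ≈ 7.06 V

Stage 2 presents R3+R4 = 40080 Ω as a load on stage 1's tap.
Stage 1's lower leg becomes R2‖(R3+R4) = 342.1 Ω, so V_mid = 14.8 × 342.1/698.1 = 7.252 V.
Stage 2 is itself unloaded: V_out = V_mid × R4/(R3+R4) = 7.252 × 39000/40080 = 7.06 V.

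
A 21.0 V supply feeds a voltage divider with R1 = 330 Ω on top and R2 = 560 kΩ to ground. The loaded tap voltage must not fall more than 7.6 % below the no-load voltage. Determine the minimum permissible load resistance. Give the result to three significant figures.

Output resistance R_th = R1‖R2 = (330 × 560000)/560300 = 329.8 Ω.
The fractional drop is R_th/(R_th + R_L); requiring this ≤ 0.0760 gives R_L ≥ R_th(1/0.0760 − 1) = 329.8 × 12.16 = 4.01 kΩ.

R_L(min) ≈ 4.01 kΩ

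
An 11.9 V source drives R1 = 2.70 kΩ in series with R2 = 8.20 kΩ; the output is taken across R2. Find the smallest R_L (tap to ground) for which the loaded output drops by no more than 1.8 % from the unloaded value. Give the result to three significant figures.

R_L(min) ≈ 111 kΩ

Output resistance R_th = R1‖R2 = (2.70 × 8.20)/10.90 = 2.031 kΩ.
The fractional drop is R_th/(R_th + R_L); requiring this ≤ 0.0180 gives R_L ≥ R_th(1/0.0180 − 1) = 2.031 × 54.56 = 111 kΩ.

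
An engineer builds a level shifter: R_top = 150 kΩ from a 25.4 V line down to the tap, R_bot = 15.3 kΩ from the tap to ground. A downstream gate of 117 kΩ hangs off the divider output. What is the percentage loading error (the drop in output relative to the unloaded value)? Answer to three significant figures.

The divider's output (Thévenin) resistance is R_top‖R_bot = 13.88 kΩ.
Fractional drop under load = R_th/(R_th + R_L) = 13.88 / (13.88 + 117) = 0.1061.
So the output falls by 10.6 %.

10.6 %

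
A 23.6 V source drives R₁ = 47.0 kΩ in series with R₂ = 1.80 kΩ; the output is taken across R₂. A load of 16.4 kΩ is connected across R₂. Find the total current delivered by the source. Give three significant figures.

R₂‖R_L = 1.622 kΩ, so the source sees R₁ + R₂‖R_L = 48.62 kΩ.
I = 23.6 V / 48.62 kΩ = 0.485 mA.

I ≈ 0.485 mA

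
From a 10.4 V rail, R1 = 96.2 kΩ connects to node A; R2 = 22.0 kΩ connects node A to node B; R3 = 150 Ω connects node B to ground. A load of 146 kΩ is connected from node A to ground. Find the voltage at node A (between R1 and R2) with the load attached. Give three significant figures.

Below node A the series string R2+R3 = 22150 Ω sits in parallel with the 146000 Ω load: 19230 Ω.
V_A = 10.4 × 19230/(96200 + 19230) = 1.73 V.

V ≈ 1.73 V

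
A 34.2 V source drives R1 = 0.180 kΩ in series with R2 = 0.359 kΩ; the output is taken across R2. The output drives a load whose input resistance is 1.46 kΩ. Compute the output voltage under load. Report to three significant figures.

V_out ≈ 21.1 V

The load sits in parallel with R2: R2‖R_L = (359 × 1460) / (359 + 1460) = 288.1 Ω.
V_out = 34.2 × 288.1 / (180 + 288.1) = 34.2 × 288.1/468.1 = 21.1 V.
(Unloaded it would have been 22.8 V.)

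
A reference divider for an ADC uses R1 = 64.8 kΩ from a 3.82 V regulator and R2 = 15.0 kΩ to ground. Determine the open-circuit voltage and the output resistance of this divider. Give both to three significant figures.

V_th is the open-circuit tap voltage: 3.82 × 15.0/(64.8 + 15.0) = 0.718 V.
With the supply zeroed, R1 and R2 appear in parallel from the tap: R_th = R1‖R2 = (64.8 × 15.0)/79.80 = 12.2 kΩ.

V_th = 0.718 V, R_th = 12.2 kΩ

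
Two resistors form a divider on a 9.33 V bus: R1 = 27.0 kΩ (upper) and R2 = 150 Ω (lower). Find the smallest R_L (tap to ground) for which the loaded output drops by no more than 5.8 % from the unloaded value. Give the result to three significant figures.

Output resistance R_th = R1‖R2 = (27000 × 150)/27150 = 149.2 Ω.
The fractional drop is R_th/(R_th + R_L); requiring this ≤ 0.0580 gives R_L ≥ R_th(1/0.0580 − 1) = 149.2 × 16.24 = 2.42 kΩ.

R_L(min) ≈ 2.42 kΩ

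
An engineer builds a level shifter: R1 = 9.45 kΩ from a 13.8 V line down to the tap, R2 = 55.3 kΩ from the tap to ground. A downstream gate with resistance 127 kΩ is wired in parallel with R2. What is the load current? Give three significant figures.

R2‖R_L = 38.52 kΩ; V_out = 13.8 × 38.52/47.97 = 11.08 V.
I_L = V_out / R_L = 11.08 / 127 kΩ = 0.0873 mA.

I_L ≈ 0.0873 mA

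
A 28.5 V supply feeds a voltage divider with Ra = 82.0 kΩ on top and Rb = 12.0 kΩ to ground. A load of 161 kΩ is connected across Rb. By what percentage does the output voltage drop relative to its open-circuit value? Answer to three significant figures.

6.10 %

The divider's output (Thévenin) resistance is Ra‖Rb = 10.47 kΩ.
Fractional drop under load = R_th/(R_th + R_L) = 10.47 / (10.47 + 161) = 0.06105.
So the output falls by 6.10 %.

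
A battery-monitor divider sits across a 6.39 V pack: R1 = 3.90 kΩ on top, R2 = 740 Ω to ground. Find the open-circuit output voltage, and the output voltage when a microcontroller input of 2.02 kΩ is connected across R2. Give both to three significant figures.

Unloaded: 1.02 V; loaded: 0.779 V

Open-circuit: V = 6.39 × 740/(3900 + 740) = 1.02 V.
With the load, R2 becomes R2‖R_L = 541.6 Ω, so V = 6.39 × 541.6/4442 = 0.779 V.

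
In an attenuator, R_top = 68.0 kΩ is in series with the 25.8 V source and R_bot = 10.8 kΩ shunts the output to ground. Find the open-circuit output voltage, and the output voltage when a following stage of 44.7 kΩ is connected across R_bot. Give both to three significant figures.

Unloaded: 3.54 V; loaded: 2.93 V

Open-circuit: V = 25.8 × 10.8/(68.0 + 10.8) = 3.54 V.
With the load, R_bot becomes R_bot‖R_L = 8.698 kΩ, so V = 25.8 × 8.698/76.70 = 2.93 V.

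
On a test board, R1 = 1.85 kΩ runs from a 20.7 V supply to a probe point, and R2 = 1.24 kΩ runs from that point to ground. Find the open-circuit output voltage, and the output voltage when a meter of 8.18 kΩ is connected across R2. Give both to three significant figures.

Open-circuit: V = 20.7 × 1.24/(1.85 + 1.24) = 8.31 V.
With the load, R2 becomes R2‖R_L = 1.077 kΩ, so V = 20.7 × 1.077/2.927 = 7.62 V.

Unloaded: 8.31 V; loaded: 7.62 V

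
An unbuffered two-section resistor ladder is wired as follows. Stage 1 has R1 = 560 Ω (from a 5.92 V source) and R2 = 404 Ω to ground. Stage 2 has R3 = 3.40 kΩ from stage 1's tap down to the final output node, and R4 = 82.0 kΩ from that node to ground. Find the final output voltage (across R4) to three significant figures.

Stage 2 presents R3+R4 = 85400 Ω as a load on stage 1's tap.
Stage 1's lower leg becomes R2‖(R3+R4) = 402.1 Ω, so V_mid = 5.92 × 402.1/962.1 = 2.474 V.
Stage 2 is itself unloaded: V_out = V_mid × R4/(R3+R4) = 2.474 × 82000/85400 = 2.38 V.

V_out ≈ 2.38 V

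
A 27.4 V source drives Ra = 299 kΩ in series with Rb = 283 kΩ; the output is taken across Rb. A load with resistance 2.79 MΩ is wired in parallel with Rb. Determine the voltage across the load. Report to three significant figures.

V_out ≈ 12.7 V

The load sits in parallel with Rb: Rb‖R_L = (283 × 2790) / (283 + 2790) = 256.9 kΩ.
V_out = 27.4 × 256.9 / (299 + 256.9) = 27.4 × 256.9/555.9 = 12.7 V.
(Unloaded it would have been 13.3 V.)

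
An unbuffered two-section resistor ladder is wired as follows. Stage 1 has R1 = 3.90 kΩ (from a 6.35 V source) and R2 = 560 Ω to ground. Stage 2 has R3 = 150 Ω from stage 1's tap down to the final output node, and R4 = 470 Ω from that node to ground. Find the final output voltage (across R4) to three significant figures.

V_out ≈ 0.338 V

Stage 2 presents R3+R4 = 620.0 Ω as a load on stage 1's tap.
Stage 1's lower leg becomes R2‖(R3+R4) = 294.2 Ω, so V_mid = 6.35 × 294.2/4194 = 0.4455 V.
Stage 2 is itself unloaded: V_out = V_mid × R4/(R3+R4) = 0.4455 × 470/620.0 = 0.338 V.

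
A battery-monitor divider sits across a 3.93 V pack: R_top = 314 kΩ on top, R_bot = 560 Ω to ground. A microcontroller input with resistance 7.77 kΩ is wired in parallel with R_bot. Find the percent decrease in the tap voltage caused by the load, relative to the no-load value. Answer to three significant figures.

The divider's output (Thévenin) resistance is R_top‖R_bot = 559.0 Ω.
Fractional drop under load = R_th/(R_th + R_L) = 559.0 / (559.0 + 7770) = 0.06712.
So the output falls by 6.71 %.

6.71 %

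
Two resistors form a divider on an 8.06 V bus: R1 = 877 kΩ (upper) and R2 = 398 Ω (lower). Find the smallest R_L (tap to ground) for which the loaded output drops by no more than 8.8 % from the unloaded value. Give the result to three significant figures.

Output resistance R_th = R1‖R2 = (877000 × 398)/877400 = 397.8 Ω.
The fractional drop is R_th/(R_th + R_L); requiring this ≤ 0.0880 gives R_L ≥ R_th(1/0.0880 − 1) = 397.8 × 10.36 = 4.12 kΩ.

R_L(min) ≈ 4.12 kΩ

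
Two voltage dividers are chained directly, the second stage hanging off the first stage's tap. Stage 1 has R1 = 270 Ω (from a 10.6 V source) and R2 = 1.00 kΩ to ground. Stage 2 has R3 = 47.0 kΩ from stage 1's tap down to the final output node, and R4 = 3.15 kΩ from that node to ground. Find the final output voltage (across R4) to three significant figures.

Stage 2 presents R3+R4 = 50150 Ω as a load on stage 1's tap.
Stage 1's lower leg becomes R2‖(R3+R4) = 980.4 Ω, so V_mid = 10.6 × 980.4/1250 = 8.311 V.
Stage 2 is itself unloaded: V_out = V_mid × R4/(R3+R4) = 8.311 × 3150/50150 = 0.522 V.

V_out ≈ 0.522 V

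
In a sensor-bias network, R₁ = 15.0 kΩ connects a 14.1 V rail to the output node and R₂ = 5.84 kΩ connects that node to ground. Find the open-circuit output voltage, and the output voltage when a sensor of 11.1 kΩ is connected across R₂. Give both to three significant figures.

Open-circuit: V = 14.1 × 5.84/(15.0 + 5.84) = 3.95 V.
With the load, R₂ becomes R₂‖R_L = 3.827 kΩ, so V = 14.1 × 3.827/18.83 = 2.87 V.

Unloaded: 3.95 V; loaded: 2.87 V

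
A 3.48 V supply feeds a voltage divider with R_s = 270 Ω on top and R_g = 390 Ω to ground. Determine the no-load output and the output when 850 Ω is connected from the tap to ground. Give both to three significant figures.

Open-circuit: V = 3.48 × 390/(270 + 390) = 2.06 V.
With the load, R_g becomes R_g‖R_L = 267.3 Ω, so V = 3.48 × 267.3/537.3 = 1.73 V.

Unloaded: 2.06 V; loaded: 1.73 V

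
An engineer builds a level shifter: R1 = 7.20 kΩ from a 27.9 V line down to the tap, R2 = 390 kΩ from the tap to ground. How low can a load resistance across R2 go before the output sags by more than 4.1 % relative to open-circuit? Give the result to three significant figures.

R_L(min) ≈ 165 kΩ

Output resistance R_th = R1‖R2 = (7.20 × 390)/397.2 = 7.069 kΩ.
The fractional drop is R_th/(R_th + R_L); requiring this ≤ 0.0410 gives R_L ≥ R_th(1/0.0410 − 1) = 7.069 × 23.39 = 165 kΩ.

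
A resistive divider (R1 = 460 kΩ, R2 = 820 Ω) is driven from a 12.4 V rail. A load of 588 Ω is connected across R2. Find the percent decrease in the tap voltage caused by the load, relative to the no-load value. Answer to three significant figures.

58.2 %

Unloaded V = 12.4 × 820/460800 = 0.02207 V.
Loaded: R2‖R_L = 342.4 Ω, giving V = 12.4 × 342.4/460300 = 0.009224 V.
Drop = (0.02207 − 0.009224) / 0.02207 = 58.2 %.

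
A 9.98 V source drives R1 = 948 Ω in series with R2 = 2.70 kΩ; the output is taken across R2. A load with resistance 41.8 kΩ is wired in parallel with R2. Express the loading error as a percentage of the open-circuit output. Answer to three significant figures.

1.65 %

The divider's output (Thévenin) resistance is R1‖R2 = 701.6 Ω.
Fractional drop under load = R_th/(R_th + R_L) = 701.6 / (701.6 + 41800) = 0.01651.
So the output falls by 1.65 %.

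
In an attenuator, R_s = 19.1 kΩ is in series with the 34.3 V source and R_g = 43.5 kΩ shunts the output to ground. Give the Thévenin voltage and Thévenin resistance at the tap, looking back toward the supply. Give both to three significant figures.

V_th = 23.8 V, R_th = 13.3 kΩ

V_th is the open-circuit tap voltage: 34.3 × 43.5/(19.1 + 43.5) = 23.8 V.
With the supply zeroed, R_s and R_g appear in parallel from the tap: R_th = R_s‖R_g = (19.1 × 43.5)/62.60 = 13.3 kΩ.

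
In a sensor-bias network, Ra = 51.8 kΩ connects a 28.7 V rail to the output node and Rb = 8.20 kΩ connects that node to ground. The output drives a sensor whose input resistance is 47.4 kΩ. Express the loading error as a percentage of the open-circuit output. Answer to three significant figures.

Unloaded V = 28.7 × 8.20/60.00 = 3.9223 V.
Loaded: Rb‖R_L = 6.991 kΩ, giving V = 28.7 × 6.991/58.79 = 3.4126 V.
Drop = (3.9223 − 3.4126) / 3.9223 = 13.0 %.

13.0 %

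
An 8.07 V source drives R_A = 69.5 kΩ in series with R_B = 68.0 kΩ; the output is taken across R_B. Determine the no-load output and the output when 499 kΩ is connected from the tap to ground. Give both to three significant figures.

Unloaded: 3.99 V; loaded: 3.73 V

Open-circuit: V = 8.07 × 68.0/(69.5 + 68.0) = 3.99 V.
With the load, R_B becomes R_B‖R_L = 59.84 kΩ, so V = 8.07 × 59.84/129.3 = 3.73 V.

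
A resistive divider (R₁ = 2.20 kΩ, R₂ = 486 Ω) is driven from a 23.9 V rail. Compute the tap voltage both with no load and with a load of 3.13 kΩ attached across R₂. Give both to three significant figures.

Unloaded: 4.32 V; loaded: 3.84 V

Open-circuit: V = 23.9 × 486/(2200 + 486) = 4.32 V.
With the load, R₂ becomes R₂‖R_L = 420.7 Ω, so V = 23.9 × 420.7/2621 = 3.84 V.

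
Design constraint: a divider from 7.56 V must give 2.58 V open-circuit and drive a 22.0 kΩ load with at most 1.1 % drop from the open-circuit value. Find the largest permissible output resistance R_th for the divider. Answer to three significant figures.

R_th ≤ 245 Ω

Loading drop = R_th/(R_th + R_L) ≤ 0.0110, so R_th ≤ R_L · ε/(1−ε) = 22.0 kΩ × 0.0110/0.9890 = 245 Ω.
(Any R1, R2 with R2/(R1+R2) = 0.341 and R1‖R2 ≤ 245 Ω will meet the spec.)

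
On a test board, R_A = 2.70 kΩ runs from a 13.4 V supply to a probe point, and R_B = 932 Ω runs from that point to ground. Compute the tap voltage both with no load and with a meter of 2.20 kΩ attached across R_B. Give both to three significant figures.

Unloaded: 3.44 V; loaded: 2.62 V

Open-circuit: V = 13.4 × 932/(2700 + 932) = 3.44 V.
With the load, R_B becomes R_B‖R_L = 654.7 Ω, so V = 13.4 × 654.7/3355 = 2.62 V.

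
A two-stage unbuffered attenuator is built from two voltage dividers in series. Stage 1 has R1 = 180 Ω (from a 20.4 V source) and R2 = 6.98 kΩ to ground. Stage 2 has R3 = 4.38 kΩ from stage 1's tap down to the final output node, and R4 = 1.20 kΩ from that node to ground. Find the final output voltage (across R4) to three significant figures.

Stage 2 presents R3+R4 = 5580 Ω as a load on stage 1's tap.
Stage 1's lower leg becomes R2‖(R3+R4) = 3101 Ω, so V_mid = 20.4 × 3101/3281 = 19.28 V.
Stage 2 is itself unloaded: V_out = V_mid × R4/(R3+R4) = 19.28 × 1200/5580 = 4.15 V.

V_out ≈ 4.15 V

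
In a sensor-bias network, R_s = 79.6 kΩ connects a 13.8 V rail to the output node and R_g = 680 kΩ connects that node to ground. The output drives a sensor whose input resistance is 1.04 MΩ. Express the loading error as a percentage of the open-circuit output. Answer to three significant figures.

The divider's output (Thévenin) resistance is R_s‖R_g = 71.26 kΩ.
Fractional drop under load = R_th/(R_th + R_L) = 71.26 / (71.26 + 1040) = 0.06412.
So the output falls by 6.41 %.

6.41 %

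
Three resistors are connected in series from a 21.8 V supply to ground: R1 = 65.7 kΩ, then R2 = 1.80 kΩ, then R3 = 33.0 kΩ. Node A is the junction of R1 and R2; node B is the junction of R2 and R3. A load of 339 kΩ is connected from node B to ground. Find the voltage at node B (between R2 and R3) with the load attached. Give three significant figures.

At node B, R3 is in parallel with the load: R3‖R_L = 30.07 kΩ.
Below node A the resistance is R2 + (R3‖R_L) = 31.87 kΩ, so V_A = 21.8 × 31.87/97.57 = 7.121 V.
Then V_B = V_A × (R3‖R_L)/(R2 + R3‖R_L) = 7.121 × 30.07/31.87 = 6.72 V.

V ≈ 6.72 V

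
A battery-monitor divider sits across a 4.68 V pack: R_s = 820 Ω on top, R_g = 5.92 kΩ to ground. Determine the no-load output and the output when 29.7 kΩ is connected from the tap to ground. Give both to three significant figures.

Open-circuit: V = 4.68 × 5920/(820 + 5920) = 4.11 V.
With the load, R_g becomes R_g‖R_L = 4936 Ω, so V = 4.68 × 4936/5756 = 4.01 V.

Unloaded: 4.11 V; loaded: 4.01 V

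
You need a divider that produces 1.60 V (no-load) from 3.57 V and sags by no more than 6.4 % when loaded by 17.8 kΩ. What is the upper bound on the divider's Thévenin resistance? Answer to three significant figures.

R_th ≤ 1.22 kΩ

Loading drop = R_th/(R_th + R_L) ≤ 0.0640, so R_th ≤ R_L · ε/(1−ε) = 17.8 kΩ × 0.0640/0.9360 = 1.22 kΩ.
(Any R1, R2 with R2/(R1+R2) = 0.448 and R1‖R2 ≤ 1.22 kΩ will meet the spec.)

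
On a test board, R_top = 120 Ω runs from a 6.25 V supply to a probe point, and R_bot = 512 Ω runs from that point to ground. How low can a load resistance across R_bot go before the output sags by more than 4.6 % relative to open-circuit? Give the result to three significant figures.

Output resistance R_th = R_top‖R_bot = (120 × 512)/632.0 = 97.22 Ω.
The fractional drop is R_th/(R_th + R_L); requiring this ≤ 0.0460 gives R_L ≥ R_th(1/0.0460 − 1) = 97.22 × 20.74 = 2.02 kΩ.

R_L(min) ≈ 2.02 kΩ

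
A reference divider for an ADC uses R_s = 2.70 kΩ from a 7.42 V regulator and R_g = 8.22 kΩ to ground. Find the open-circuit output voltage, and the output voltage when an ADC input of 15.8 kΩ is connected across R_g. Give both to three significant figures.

Open-circuit: V = 7.42 × 8.22/(2.70 + 8.22) = 5.59 V.
With the load, R_g becomes R_g‖R_L = 5.407 kΩ, so V = 7.42 × 5.407/8.107 = 4.95 V.

Unloaded: 5.59 V; loaded: 4.95 V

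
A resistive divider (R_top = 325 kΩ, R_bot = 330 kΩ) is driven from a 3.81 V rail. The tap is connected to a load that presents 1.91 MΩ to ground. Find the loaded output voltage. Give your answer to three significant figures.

V_out ≈ 1.77 V

The load sits in parallel with R_bot: R_bot‖R_L = (330 × 1910) / (330 + 1910) = 281.4 kΩ.
V_out = 3.81 × 281.4 / (325 + 281.4) = 3.81 × 281.4/606.4 = 1.77 V.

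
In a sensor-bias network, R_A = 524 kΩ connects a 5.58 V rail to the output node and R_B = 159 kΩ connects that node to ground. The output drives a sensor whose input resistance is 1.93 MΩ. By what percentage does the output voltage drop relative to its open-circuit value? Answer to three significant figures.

The divider's output (Thévenin) resistance is R_A‖R_B = 122.0 kΩ.
Fractional drop under load = R_th/(R_th + R_L) = 122.0 / (122.0 + 1930) = 0.05945.
So the output falls by 5.94 %.

5.94 %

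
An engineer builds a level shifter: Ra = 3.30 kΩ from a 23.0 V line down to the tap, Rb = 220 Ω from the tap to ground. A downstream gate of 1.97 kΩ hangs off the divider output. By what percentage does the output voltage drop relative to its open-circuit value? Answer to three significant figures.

9.48 %

Unloaded V = 23.0 × 220/3520 = 1.4375 V.
Loaded: Rb‖R_L = 197.9 Ω, giving V = 23.0 × 197.9/3498 = 1.3013 V.
Drop = (1.4375 − 1.3013) / 1.4375 = 9.48 %.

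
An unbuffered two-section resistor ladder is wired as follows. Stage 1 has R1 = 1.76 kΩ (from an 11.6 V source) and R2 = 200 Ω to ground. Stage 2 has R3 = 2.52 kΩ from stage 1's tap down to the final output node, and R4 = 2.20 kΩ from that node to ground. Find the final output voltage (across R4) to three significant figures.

Stage 2 presents R3+R4 = 4720 Ω as a load on stage 1's tap.
Stage 1's lower leg becomes R2‖(R3+R4) = 191.9 Ω, so V_mid = 11.6 × 191.9/1952 = 1.140 V.
Stage 2 is itself unloaded: V_out = V_mid × R4/(R3+R4) = 1.140 × 2200/4720 = 0.531 V.

V_out ≈ 0.531 V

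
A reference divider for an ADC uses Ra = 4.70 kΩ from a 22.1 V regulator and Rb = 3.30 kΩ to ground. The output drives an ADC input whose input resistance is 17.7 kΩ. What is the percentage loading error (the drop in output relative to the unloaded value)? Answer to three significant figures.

The divider's output (Thévenin) resistance is Ra‖Rb = 1.939 kΩ.
Fractional drop under load = R_th/(R_th + R_L) = 1.939 / (1.939 + 17.7) = 0.09872.
So the output falls by 9.87 %.

9.87 %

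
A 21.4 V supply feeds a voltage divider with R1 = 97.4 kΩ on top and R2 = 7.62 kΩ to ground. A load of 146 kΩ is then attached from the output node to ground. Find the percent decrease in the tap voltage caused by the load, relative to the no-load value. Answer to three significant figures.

4.62 %

The divider's output (Thévenin) resistance is R1‖R2 = 7.067 kΩ.
Fractional drop under load = R_th/(R_th + R_L) = 7.067 / (7.067 + 146) = 0.04617.
So the output falls by 4.62 %.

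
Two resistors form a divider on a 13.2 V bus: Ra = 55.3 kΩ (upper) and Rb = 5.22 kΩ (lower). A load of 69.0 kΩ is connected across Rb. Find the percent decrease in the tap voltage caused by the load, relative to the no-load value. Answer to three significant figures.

The divider's output (Thévenin) resistance is Ra‖Rb = 4.770 kΩ.
Fractional drop under load = R_th/(R_th + R_L) = 4.770 / (4.770 + 69.0) = 0.06466.
So the output falls by 6.47 %.

6.47 %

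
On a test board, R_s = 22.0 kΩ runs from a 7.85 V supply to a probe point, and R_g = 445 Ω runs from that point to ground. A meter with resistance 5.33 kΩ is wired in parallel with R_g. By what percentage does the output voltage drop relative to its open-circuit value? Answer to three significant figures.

The divider's output (Thévenin) resistance is R_s‖R_g = 436.2 Ω.
Fractional drop under load = R_th/(R_th + R_L) = 436.2 / (436.2 + 5330) = 0.07564.
So the output falls by 7.56 %.

7.56 %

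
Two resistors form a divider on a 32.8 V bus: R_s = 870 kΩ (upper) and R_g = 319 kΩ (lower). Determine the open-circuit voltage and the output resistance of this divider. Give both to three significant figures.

V_th is the open-circuit tap voltage: 32.8 × 319/(870 + 319) = 8.80 V.
With the supply zeroed, R_s and R_g appear in parallel from the tap: R_th = R_s‖R_g = (870 × 319)/1189 = 233 kΩ.

V_th = 8.80 V, R_th = 233 kΩ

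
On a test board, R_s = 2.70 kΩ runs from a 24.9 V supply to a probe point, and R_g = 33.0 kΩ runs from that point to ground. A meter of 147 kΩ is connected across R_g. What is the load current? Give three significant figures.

I_L ≈ 0.154 mA

R_g‖R_L = 26.95 kΩ; V_out = 24.9 × 26.95/29.65 = 22.63 V.
I_L = V_out / R_L = 22.63 / 147 kΩ = 0.154 mA.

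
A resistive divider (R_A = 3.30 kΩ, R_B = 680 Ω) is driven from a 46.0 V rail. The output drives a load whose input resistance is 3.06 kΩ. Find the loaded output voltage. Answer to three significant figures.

V_out ≈ 6.64 V

The load sits in parallel with R_B: R_B‖R_L = (680 × 3060) / (680 + 3060) = 556.4 Ω.
V_out = 46.0 × 556.4 / (3300 + 556.4) = 46.0 × 556.4/3856 = 6.64 V.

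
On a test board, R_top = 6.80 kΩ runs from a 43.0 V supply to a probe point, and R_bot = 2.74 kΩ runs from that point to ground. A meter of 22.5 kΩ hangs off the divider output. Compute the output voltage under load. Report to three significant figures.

The load sits in parallel with R_bot: R_bot‖R_L = (2.74 × 22.5) / (2.74 + 22.5) = 2.443 kΩ.
V_out = 43.0 × 2.443 / (6.80 + 2.443) = 43.0 × 2.443/9.243 = 11.4 V.

V_out ≈ 11.4 V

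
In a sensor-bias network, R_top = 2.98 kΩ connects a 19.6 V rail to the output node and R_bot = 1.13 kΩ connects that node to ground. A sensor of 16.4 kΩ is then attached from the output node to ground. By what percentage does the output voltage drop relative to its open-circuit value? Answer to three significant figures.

4.76 %

The divider's output (Thévenin) resistance is R_top‖R_bot = 0.8193 kΩ.
Fractional drop under load = R_th/(R_th + R_L) = 0.8193 / (0.8193 + 16.4) = 0.04758.
So the output falls by 4.76 %.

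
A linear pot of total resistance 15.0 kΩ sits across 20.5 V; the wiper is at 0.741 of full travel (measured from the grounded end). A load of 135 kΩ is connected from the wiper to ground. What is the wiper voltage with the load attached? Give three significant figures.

V ≈ 14.9 V

The wiper splits the pot into (1−α)R = 3.885 kΩ above and αR = 11.12 kΩ below.
Lower section ‖ load = 10.27 kΩ.
V_wiper = 20.5 × 10.27/(3.885 + 10.27) = 14.9 V.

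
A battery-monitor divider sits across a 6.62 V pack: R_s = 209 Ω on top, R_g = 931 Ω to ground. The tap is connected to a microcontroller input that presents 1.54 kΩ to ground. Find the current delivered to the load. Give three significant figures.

R_g‖R_L = 580.2 Ω; V_out = 6.62 × 580.2/789.2 = 4.867 V.
I_L = V_out / R_L = 4.867 / 1.54 kΩ = 3.16 mA.

I_L ≈ 3.16 mA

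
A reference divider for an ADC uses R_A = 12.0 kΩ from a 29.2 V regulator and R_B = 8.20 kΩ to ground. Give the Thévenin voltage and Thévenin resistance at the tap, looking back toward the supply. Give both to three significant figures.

V_th is the open-circuit tap voltage: 29.2 × 8.20/(12.0 + 8.20) = 11.9 V.
With the supply zeroed, R_A and R_B appear in parallel from the tap: R_th = R_A‖R_B = (12.0 × 8.20)/20.20 = 4.87 kΩ.

V_th = 11.9 V, R_th = 4.87 kΩ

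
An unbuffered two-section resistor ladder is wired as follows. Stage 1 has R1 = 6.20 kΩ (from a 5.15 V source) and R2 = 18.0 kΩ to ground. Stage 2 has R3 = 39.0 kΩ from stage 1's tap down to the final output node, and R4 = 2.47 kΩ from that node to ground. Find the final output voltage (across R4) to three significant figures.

Stage 2 presents R3+R4 = 41.47 kΩ as a load on stage 1's tap.
Stage 1's lower leg becomes R2‖(R3+R4) = 12.55 kΩ, so V_mid = 5.15 × 12.55/18.75 = 3.447 V.
Stage 2 is itself unloaded: V_out = V_mid × R4/(R3+R4) = 3.447 × 2.47/41.47 = 0.205 V.

V_out ≈ 0.205 V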